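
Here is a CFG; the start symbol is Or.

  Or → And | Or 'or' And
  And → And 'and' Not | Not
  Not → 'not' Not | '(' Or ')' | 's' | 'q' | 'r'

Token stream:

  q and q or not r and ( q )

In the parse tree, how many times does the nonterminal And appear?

[Or [Or [And [And [Not q]] and [Not q]]] or [And [And [Not not [Not r]]] and [Not ( [Or [And [Not q]]] )]]]

5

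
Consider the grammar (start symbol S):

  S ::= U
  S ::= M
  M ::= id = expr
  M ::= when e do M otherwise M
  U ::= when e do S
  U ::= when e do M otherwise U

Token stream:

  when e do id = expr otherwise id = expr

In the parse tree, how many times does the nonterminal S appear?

1

[S [M when e do [M id = expr] otherwise [M id = expr]]]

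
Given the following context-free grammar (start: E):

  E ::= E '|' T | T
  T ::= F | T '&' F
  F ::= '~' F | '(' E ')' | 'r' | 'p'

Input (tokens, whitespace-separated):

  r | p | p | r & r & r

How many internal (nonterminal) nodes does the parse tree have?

[E [E [E [E [T [F r]]] | [T [F p]]] | [T [F p]]] | [T [T [T [F r]] & [F r]] & [F r]]]

16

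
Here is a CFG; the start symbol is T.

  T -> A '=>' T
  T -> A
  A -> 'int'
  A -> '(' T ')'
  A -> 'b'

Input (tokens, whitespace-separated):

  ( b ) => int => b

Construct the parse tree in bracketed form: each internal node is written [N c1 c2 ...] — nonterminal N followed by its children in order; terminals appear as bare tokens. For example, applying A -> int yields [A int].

[T [A ( [T [A b]] )] => [T [A int] => [T [A b]]]]

T
A => T
( T ) => T
( A ) => T
( b ) => T
( b ) => A => T
( b ) => int => T
( b ) => int => A
( b ) => int => b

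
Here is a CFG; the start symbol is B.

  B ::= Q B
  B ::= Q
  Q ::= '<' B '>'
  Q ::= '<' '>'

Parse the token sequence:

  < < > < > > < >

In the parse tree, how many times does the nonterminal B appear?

[B [Q < [B [Q < >] [B [Q < >]]] >] [B [Q < >]]]

4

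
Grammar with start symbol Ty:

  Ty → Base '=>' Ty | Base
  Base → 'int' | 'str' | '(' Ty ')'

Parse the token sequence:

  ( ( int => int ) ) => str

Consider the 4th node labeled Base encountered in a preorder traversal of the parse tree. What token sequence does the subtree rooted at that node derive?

int

[Ty [Base ( [Ty [Base ( [Ty [Base int] => [Ty [Base int]]] )]] )] => [Ty [Base str]]]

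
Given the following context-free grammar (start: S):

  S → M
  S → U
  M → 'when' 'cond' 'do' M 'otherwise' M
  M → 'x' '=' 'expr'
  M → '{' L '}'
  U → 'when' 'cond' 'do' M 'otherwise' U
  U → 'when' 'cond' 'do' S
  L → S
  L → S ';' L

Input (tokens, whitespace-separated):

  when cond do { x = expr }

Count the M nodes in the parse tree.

2

[S [U when cond do [S [M { [L [S [M x = expr]]] }]]]]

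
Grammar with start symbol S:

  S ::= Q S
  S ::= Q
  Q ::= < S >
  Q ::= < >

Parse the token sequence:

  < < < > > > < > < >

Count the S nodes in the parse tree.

5

[S [Q < [S [Q < [S [Q < >]] >]] >] [S [Q < >] [S [Q < >]]]]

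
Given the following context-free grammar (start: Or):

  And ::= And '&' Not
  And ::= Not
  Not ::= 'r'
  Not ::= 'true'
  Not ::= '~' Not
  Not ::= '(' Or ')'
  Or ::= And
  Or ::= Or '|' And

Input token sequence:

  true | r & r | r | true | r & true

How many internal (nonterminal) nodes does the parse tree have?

19

[Or [Or [Or [Or [Or [And [Not true]]] | [And [And [Not r]] & [Not r]]] | [And [Not r]]] | [And [Not true]]] | [And [And [Not r]] & [Not true]]]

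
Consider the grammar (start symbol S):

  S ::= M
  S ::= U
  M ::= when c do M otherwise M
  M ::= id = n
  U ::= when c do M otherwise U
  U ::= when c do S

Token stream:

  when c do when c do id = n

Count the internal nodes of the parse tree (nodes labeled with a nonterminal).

6

[S [U when c do [S [U when c do [S [M id = n]]]]]]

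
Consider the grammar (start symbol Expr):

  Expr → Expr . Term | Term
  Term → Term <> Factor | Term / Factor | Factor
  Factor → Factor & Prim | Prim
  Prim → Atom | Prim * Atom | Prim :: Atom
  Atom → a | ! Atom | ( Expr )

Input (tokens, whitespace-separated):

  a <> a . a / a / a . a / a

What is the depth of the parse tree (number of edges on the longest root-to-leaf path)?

8

[Expr [Expr [Expr [Term [Term [Factor [Prim [Atom a]]]] <> [Factor [Prim [Atom a]]]]] . [Term [Term [Term [Factor [Prim [Atom a]]]] / [Factor [Prim [Atom a]]]] / [Factor [Prim [Atom a]]]]] . [Term [Term [Factor [Prim [Atom a]]]] / [Factor [Prim [Atom a]]]]]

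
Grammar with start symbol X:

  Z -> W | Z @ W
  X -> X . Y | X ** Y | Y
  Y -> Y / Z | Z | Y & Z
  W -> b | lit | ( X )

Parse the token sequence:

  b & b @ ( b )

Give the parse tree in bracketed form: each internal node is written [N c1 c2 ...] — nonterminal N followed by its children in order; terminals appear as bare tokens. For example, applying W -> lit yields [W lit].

[X [Y [Y [Z [W b]]] & [Z [Z [W b]] @ [W ( [X [Y [Z [W b]]]] )]]]]

X
Y
Y & Z
Z & Z
W & Z
b & Z
b & Z @ W
b & W @ W
b & b @ W
b & b @ ( X )
b & b @ ( Y )
b & b @ ( Z )
b & b @ ( W )
b & b @ ( b )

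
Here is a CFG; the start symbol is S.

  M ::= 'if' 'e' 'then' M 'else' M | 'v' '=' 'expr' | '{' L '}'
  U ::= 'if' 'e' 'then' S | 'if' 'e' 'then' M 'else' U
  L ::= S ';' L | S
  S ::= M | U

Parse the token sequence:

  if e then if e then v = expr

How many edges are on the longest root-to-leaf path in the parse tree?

[S [U if e then [S [U if e then [S [M v = expr]]]]]]

6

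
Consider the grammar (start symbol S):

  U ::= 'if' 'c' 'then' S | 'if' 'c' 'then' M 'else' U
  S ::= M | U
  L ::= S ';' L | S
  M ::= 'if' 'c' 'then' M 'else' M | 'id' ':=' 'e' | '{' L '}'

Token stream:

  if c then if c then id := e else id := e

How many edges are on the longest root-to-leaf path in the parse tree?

5

[S [U if c then [S [M if c then [M id := e] else [M id := e]]]]]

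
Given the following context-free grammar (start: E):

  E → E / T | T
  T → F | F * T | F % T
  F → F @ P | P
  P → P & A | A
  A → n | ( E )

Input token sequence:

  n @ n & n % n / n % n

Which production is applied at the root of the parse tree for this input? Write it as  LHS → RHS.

[E [E [T [F [F [P [A n]]] @ [P [P [A n]] & [A n]]] % [T [F [P [A n]]]]]] / [T [F [P [A n]]] % [T [F [P [A n]]]]]]

E → E / T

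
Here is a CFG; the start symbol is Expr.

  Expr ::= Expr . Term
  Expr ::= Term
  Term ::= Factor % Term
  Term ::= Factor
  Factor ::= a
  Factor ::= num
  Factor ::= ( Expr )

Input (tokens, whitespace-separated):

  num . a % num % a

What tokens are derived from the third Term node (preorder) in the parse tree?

num % a

[Expr [Expr [Term [Factor num]]] . [Term [Factor a] % [Term [Factor num] % [Term [Factor a]]]]]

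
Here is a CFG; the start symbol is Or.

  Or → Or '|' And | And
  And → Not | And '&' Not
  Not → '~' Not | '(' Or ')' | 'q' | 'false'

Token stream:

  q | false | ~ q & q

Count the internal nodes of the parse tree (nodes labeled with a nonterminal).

[Or [Or [Or [And [Not q]]] | [And [Not false]]] | [And [And [Not ~ [Not q]]] & [Not q]]]

12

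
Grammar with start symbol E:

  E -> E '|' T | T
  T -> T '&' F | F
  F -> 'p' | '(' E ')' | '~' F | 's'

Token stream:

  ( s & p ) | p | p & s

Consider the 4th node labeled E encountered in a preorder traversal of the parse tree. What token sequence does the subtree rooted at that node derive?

[E [E [E [T [F ( [E [T [T [F s]] & [F p]]] )]]] | [T [F p]]] | [T [T [F p]] & [F s]]]

s & p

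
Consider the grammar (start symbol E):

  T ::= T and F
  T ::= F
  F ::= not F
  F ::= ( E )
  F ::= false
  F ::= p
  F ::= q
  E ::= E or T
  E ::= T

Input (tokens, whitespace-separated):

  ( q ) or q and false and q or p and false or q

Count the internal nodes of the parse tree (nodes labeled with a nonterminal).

21

[E [E [E [E [T [F ( [E [T [F q]]] )]]] or [T [T [T [F q]] and [F false]] and [F q]]] or [T [T [F p]] and [F false]]] or [T [F q]]]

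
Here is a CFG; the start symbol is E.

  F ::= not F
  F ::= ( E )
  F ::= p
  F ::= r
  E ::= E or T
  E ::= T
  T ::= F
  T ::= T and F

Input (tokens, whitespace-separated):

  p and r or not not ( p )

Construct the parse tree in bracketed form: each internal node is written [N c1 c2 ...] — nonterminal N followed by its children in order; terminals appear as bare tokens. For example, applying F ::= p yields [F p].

E
E or T
T or T
T and F or T
F and F or T
p and F or T
p and r or T
p and r or F
p and r or not F
p and r or not not F
p and r or not not ( E )
p and r or not not ( T )
p and r or not not ( F )
p and r or not not ( p )

[E [E [T [T [F p]] and [F r]]] or [T [F not [F not [F ( [E [T [F p]]] )]]]]]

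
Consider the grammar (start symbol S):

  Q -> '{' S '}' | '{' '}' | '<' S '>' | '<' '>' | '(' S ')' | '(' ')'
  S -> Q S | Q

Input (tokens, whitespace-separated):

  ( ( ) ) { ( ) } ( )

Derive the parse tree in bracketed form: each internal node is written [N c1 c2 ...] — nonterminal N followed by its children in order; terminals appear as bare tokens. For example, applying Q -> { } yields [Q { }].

S
Q S
( S ) S
( Q ) S
( ( ) ) S
( ( ) ) Q S
( ( ) ) { S } S
( ( ) ) { Q } S
( ( ) ) { ( ) } S
( ( ) ) { ( ) } Q
( ( ) ) { ( ) } ( )

[S [Q ( [S [Q ( )]] )] [S [Q { [S [Q ( )]] }] [S [Q ( )]]]]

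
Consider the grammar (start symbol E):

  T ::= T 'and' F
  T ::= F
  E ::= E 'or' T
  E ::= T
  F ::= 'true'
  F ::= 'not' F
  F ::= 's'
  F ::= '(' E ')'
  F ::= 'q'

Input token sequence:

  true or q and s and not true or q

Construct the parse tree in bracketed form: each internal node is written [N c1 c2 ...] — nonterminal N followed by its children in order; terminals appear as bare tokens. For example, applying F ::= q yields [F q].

[E [E [E [T [F true]]] or [T [T [T [F q]] and [F s]] and [F not [F true]]]] or [T [F q]]]

E
E or T
E or T or T
T or T or T
F or T or T
true or T or T
true or T and F or T
true or T and F and F or T
true or F and F and F or T
true or q and F and F or T
true or q and s and F or T
true or q and s and not F or T
true or q and s and not true or T
true or q and s and not true or F
true or q and s and not true or q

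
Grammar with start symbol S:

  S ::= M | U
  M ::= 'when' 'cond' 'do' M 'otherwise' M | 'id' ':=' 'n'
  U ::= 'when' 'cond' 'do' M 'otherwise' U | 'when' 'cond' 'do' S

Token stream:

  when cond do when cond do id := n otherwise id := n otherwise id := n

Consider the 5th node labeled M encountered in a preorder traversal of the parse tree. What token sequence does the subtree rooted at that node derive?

id := n

[S [M when cond do [M when cond do [M id := n] otherwise [M id := n]] otherwise [M id := n]]]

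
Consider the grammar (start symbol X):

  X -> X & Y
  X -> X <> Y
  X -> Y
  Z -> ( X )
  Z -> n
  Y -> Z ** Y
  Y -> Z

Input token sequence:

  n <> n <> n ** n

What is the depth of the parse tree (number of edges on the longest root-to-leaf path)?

[X [X [X [Y [Z n]]] <> [Y [Z n]]] <> [Y [Z n] ** [Y [Z n]]]]

5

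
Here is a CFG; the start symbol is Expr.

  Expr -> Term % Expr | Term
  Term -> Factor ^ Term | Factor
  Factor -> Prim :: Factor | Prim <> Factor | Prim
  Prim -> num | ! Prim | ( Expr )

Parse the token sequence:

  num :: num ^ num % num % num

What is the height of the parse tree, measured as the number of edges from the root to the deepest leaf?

[Expr [Term [Factor [Prim num] :: [Factor [Prim num]]] ^ [Term [Factor [Prim num]]]] % [Expr [Term [Factor [Prim num]]] % [Expr [Term [Factor [Prim num]]]]]]

6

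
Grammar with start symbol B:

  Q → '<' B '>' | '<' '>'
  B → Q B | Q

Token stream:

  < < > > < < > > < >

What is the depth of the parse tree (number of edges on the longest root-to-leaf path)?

[B [Q < [B [Q < >]] >] [B [Q < [B [Q < >]] >] [B [Q < >]]]]

5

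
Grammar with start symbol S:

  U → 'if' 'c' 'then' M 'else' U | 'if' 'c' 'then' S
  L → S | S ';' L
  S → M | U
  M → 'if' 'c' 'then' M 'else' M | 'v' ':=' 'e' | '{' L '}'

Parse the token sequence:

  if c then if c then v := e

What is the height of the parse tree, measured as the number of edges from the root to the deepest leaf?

6

[S [U if c then [S [U if c then [S [M v := e]]]]]]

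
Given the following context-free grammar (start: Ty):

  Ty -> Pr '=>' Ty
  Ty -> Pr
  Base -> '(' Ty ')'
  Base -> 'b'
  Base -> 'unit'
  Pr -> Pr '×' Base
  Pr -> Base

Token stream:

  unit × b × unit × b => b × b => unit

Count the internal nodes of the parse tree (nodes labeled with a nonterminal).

[Ty [Pr [Pr [Pr [Pr [Base unit]] × [Base b]] × [Base unit]] × [Base b]] => [Ty [Pr [Pr [Base b]] × [Base b]] => [Ty [Pr [Base unit]]]]]

17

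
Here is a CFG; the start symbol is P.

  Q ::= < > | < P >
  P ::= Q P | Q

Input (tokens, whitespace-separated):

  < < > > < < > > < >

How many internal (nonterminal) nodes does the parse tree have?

[P [Q < [P [Q < >]] >] [P [Q < [P [Q < >]] >] [P [Q < >]]]]

10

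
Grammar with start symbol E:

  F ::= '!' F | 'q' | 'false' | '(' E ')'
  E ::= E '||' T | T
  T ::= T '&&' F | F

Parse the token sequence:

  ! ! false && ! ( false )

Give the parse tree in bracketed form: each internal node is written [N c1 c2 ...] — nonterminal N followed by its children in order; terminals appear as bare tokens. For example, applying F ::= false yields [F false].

[E [T [T [F ! [F ! [F false]]]] && [F ! [F ( [E [T [F false]]] )]]]]

E
T
T && F
F && F
! F && F
! ! F && F
! ! false && F
! ! false && ! F
! ! false && ! ( E )
! ! false && ! ( T )
! ! false && ! ( F )
! ! false && ! ( false )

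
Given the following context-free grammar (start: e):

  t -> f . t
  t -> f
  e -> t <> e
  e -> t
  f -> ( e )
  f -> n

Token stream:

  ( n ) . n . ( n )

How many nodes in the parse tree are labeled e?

3

[e [t [f ( [e [t [f n]]] )] . [t [f n] . [t [f ( [e [t [f n]]] )]]]]]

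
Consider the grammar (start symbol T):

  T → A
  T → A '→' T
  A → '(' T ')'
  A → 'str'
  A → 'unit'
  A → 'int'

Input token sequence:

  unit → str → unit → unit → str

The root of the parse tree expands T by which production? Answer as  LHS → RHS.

[T [A unit] → [T [A str] → [T [A unit] → [T [A unit] → [T [A str]]]]]]

T → A '→' T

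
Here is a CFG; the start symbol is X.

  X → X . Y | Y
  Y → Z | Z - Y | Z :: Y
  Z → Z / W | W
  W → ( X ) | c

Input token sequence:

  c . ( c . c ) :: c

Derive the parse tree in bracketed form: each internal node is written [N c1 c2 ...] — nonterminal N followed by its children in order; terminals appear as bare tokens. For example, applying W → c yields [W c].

[X [X [Y [Z [W c]]]] . [Y [Z [W ( [X [X [Y [Z [W c]]]] . [Y [Z [W c]]]] )]] :: [Y [Z [W c]]]]]

X
X . Y
Y . Y
Z . Y
W . Y
c . Y
c . Z :: Y
c . W :: Y
c . ( X ) :: Y
c . ( X . Y ) :: Y
c . ( Y . Y ) :: Y
c . ( Z . Y ) :: Y
c . ( W . Y ) :: Y
c . ( c . Y ) :: Y
c . ( c . Z ) :: Y
c . ( c . W ) :: Y
c . ( c . c ) :: Y
c . ( c . c ) :: Z
c . ( c . c ) :: W
c . ( c . c ) :: c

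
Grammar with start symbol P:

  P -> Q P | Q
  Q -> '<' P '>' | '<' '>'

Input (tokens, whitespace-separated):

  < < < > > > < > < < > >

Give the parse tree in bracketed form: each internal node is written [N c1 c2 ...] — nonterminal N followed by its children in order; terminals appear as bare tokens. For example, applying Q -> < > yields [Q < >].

P
Q P
< P > P
< Q > P
< < P > > P
< < Q > > P
< < < > > > P
< < < > > > Q P
< < < > > > < > P
< < < > > > < > Q
< < < > > > < > < P >
< < < > > > < > < Q >
< < < > > > < > < < > >

[P [Q < [P [Q < [P [Q < >]] >]] >] [P [Q < >] [P [Q < [P [Q < >]] >]]]]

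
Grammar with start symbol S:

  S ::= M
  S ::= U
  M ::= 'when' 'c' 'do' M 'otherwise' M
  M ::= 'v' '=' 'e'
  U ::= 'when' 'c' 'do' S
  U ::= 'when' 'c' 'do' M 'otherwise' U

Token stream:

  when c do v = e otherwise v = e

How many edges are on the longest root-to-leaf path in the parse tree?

3

[S [M when c do [M v = e] otherwise [M v = e]]]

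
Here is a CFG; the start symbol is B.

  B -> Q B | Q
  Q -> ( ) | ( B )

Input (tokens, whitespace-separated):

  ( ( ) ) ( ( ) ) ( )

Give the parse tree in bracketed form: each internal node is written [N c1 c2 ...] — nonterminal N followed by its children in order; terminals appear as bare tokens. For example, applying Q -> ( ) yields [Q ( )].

[B [Q ( [B [Q ( )]] )] [B [Q ( [B [Q ( )]] )] [B [Q ( )]]]]

B
Q B
( B ) B
( Q ) B
( ( ) ) B
( ( ) ) Q B
( ( ) ) ( B ) B
( ( ) ) ( Q ) B
( ( ) ) ( ( ) ) B
( ( ) ) ( ( ) ) Q
( ( ) ) ( ( ) ) ( )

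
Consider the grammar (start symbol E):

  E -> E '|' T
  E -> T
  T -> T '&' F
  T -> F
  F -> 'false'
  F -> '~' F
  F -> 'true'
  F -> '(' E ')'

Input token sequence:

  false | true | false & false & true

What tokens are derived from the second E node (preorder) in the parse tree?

false | true

[E [E [E [T [F false]]] | [T [F true]]] | [T [T [T [F false]] & [F false]] & [F true]]]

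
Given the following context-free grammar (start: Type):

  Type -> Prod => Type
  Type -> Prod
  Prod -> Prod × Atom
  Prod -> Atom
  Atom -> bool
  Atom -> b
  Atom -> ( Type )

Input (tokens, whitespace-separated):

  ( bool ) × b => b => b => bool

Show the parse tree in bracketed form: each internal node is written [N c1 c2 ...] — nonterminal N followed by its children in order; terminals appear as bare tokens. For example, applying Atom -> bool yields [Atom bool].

Type
Prod => Type
Prod × Atom => Type
Atom × Atom => Type
( Type ) × Atom => Type
( Prod ) × Atom => Type
( Atom ) × Atom => Type
( bool ) × Atom => Type
( bool ) × b => Type
( bool ) × b => Prod => Type
( bool ) × b => Atom => Type
( bool ) × b => b => Type
( bool ) × b => b => Prod => Type
( bool ) × b => b => Atom => Type
( bool ) × b => b => b => Type
( bool ) × b => b => b => Prod
( bool ) × b => b => b => Atom
( bool ) × b => b => b => bool

[Type [Prod [Prod [Atom ( [Type [Prod [Atom bool]]] )]] × [Atom b]] => [Type [Prod [Atom b]] => [Type [Prod [Atom b]] => [Type [Prod [Atom bool]]]]]]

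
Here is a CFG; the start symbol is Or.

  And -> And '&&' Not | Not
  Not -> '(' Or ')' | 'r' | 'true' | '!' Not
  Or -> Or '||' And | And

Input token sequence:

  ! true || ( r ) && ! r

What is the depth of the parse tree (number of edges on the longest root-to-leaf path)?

7

[Or [Or [And [Not ! [Not true]]]] || [And [And [Not ( [Or [And [Not r]]] )]] && [Not ! [Not r]]]]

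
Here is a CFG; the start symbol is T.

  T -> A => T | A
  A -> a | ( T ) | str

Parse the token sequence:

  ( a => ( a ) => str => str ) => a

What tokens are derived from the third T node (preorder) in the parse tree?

[T [A ( [T [A a] => [T [A ( [T [A a]] )] => [T [A str] => [T [A str]]]]] )] => [T [A a]]]

( a ) => str => str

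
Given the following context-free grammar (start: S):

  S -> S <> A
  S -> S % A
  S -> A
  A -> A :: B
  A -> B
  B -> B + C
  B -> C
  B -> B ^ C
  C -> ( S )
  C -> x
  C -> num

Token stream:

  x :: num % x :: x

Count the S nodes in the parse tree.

[S [S [A [A [B [C x]]] :: [B [C num]]]] % [A [A [B [C x]]] :: [B [C x]]]]

2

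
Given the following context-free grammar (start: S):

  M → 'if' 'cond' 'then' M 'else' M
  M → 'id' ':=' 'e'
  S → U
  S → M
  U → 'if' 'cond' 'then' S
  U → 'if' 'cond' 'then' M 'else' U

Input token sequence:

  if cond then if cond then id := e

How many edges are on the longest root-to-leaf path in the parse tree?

[S [U if cond then [S [U if cond then [S [M id := e]]]]]]

6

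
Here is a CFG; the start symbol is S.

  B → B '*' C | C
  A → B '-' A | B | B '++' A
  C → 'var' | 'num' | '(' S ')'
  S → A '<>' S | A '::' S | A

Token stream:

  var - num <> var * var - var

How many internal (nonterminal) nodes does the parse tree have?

16

[S [A [B [C var]] - [A [B [C num]]]] <> [S [A [B [B [C var]] * [C var]] - [A [B [C var]]]]]]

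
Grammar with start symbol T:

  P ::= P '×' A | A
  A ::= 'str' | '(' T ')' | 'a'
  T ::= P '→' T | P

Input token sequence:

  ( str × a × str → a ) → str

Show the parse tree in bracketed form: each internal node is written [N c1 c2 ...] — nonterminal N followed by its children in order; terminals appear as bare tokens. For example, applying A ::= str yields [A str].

[T [P [A ( [T [P [P [P [A str]] × [A a]] × [A str]] → [T [P [A a]]]] )]] → [T [P [A str]]]]

T
P → T
A → T
( T ) → T
( P → T ) → T
( P × A → T ) → T
( P × A × A → T ) → T
( A × A × A → T ) → T
( str × A × A → T ) → T
( str × a × A → T ) → T
( str × a × str → T ) → T
( str × a × str → P ) → T
( str × a × str → A ) → T
( str × a × str → a ) → T
( str × a × str → a ) → P
( str × a × str → a ) → A
( str × a × str → a ) → str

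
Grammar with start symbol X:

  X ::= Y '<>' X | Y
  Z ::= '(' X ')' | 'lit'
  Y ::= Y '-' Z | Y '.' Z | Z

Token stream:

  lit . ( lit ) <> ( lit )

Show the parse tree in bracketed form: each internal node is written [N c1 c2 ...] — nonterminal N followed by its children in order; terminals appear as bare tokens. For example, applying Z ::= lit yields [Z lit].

[X [Y [Y [Z lit]] . [Z ( [X [Y [Z lit]]] )]] <> [X [Y [Z ( [X [Y [Z lit]]] )]]]]

X
Y <> X
Y . Z <> X
Z . Z <> X
lit . Z <> X
lit . ( X ) <> X
lit . ( Y ) <> X
lit . ( Z ) <> X
lit . ( lit ) <> X
lit . ( lit ) <> Y
lit . ( lit ) <> Z
lit . ( lit ) <> ( X )
lit . ( lit ) <> ( Y )
lit . ( lit ) <> ( Z )
lit . ( lit ) <> ( lit )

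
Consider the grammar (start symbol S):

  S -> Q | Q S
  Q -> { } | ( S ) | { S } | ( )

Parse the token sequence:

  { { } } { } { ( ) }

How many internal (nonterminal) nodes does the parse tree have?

[S [Q { [S [Q { }]] }] [S [Q { }] [S [Q { [S [Q ( )]] }]]]]

10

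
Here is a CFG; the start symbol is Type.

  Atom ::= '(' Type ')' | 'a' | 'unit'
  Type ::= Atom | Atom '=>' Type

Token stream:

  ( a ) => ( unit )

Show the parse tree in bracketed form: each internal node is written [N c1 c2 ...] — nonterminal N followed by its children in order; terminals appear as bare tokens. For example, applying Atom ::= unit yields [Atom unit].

Type
Atom => Type
( Type ) => Type
( Atom ) => Type
( a ) => Type
( a ) => Atom
( a ) => ( Type )
( a ) => ( Atom )
( a ) => ( unit )

[Type [Atom ( [Type [Atom a]] )] => [Type [Atom ( [Type [Atom unit]] )]]]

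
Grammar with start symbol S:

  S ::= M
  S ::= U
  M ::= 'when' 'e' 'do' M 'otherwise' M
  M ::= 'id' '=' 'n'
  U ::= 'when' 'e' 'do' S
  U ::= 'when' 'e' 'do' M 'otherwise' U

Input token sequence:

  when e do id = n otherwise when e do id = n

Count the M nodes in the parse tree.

2

[S [U when e do [M id = n] otherwise [U when e do [S [M id = n]]]]]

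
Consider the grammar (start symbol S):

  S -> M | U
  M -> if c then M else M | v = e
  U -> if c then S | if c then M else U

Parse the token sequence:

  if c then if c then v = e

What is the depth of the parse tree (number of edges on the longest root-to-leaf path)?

6

[S [U if c then [S [U if c then [S [M v = e]]]]]]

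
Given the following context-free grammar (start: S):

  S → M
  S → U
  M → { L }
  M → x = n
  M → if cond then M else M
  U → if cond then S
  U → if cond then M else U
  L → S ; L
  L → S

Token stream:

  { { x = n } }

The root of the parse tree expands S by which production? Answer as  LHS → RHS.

[S [M { [L [S [M { [L [S [M x = n]]] }]]] }]]

S → M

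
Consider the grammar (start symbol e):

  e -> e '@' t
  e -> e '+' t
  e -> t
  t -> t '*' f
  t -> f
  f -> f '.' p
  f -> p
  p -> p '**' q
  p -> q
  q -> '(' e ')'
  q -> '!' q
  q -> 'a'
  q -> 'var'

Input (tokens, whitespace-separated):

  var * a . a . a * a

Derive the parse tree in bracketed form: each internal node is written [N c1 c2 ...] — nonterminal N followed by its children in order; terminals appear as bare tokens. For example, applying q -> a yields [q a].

[e [t [t [t [f [p [q var]]]] * [f [f [f [p [q a]]] . [p [q a]]] . [p [q a]]]] * [f [p [q a]]]]]

e
t
t * f
t * f * f
f * f * f
p * f * f
q * f * f
var * f * f
var * f . p * f
var * f . p . p * f
var * p . p . p * f
var * q . p . p * f
var * a . p . p * f
var * a . q . p * f
var * a . a . p * f
var * a . a . q * f
var * a . a . a * f
var * a . a . a * p
var * a . a . a * q
var * a . a . a * a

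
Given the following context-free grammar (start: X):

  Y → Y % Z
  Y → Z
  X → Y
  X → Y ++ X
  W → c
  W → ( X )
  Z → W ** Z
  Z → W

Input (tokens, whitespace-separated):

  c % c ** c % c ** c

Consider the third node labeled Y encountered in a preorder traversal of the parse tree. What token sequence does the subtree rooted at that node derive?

c

[X [Y [Y [Y [Z [W c]]] % [Z [W c] ** [Z [W c]]]] % [Z [W c] ** [Z [W c]]]]]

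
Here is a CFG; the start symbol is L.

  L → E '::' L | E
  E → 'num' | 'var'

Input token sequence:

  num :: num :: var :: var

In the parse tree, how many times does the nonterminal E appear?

4

[L [E num] :: [L [E num] :: [L [E var] :: [L [E var]]]]]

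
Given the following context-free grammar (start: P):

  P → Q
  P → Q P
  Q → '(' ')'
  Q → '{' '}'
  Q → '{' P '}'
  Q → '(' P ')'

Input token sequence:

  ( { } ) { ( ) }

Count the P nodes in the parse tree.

4

[P [Q ( [P [Q { }]] )] [P [Q { [P [Q ( )]] }]]]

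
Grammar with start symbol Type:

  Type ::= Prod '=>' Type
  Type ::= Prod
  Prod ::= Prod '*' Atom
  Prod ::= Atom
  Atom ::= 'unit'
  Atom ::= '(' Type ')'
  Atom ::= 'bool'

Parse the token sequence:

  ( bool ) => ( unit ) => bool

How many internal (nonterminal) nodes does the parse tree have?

15

[Type [Prod [Atom ( [Type [Prod [Atom bool]]] )]] => [Type [Prod [Atom ( [Type [Prod [Atom unit]]] )]] => [Type [Prod [Atom bool]]]]]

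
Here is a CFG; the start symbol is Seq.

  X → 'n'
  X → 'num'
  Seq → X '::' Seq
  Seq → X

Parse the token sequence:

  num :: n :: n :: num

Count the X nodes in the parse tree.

4

[Seq [X num] :: [Seq [X n] :: [Seq [X n] :: [Seq [X num]]]]]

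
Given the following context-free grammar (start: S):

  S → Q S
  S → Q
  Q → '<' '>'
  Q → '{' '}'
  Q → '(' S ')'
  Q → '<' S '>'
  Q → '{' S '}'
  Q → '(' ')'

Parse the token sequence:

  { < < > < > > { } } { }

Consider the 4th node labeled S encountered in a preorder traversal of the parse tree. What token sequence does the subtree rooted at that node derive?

< >

[S [Q { [S [Q < [S [Q < >] [S [Q < >]]] >] [S [Q { }]]] }] [S [Q { }]]]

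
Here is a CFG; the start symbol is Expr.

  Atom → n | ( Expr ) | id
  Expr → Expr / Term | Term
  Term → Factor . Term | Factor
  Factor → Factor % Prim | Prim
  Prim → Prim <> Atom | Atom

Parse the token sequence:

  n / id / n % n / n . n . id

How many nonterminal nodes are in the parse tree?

[Expr [Expr [Expr [Expr [Term [Factor [Prim [Atom n]]]]] / [Term [Factor [Prim [Atom id]]]]] / [Term [Factor [Factor [Prim [Atom n]]] % [Prim [Atom n]]]]] / [Term [Factor [Prim [Atom n]]] . [Term [Factor [Prim [Atom n]]] . [Term [Factor [Prim [Atom id]]]]]]]

31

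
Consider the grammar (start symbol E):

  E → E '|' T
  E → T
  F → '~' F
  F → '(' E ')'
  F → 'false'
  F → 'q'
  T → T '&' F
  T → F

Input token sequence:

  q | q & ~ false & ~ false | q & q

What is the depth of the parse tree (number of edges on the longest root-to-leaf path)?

6

[E [E [E [T [F q]]] | [T [T [T [F q]] & [F ~ [F false]]] & [F ~ [F false]]]] | [T [T [F q]] & [F q]]]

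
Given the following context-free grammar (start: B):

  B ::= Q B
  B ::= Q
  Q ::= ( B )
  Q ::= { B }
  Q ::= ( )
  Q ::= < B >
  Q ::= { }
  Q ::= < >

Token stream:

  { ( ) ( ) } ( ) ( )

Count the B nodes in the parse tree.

5

[B [Q { [B [Q ( )] [B [Q ( )]]] }] [B [Q ( )] [B [Q ( )]]]]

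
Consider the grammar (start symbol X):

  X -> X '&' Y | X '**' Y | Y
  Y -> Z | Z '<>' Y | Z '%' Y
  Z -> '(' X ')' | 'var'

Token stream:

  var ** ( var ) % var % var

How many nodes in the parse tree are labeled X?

[X [X [Y [Z var]]] ** [Y [Z ( [X [Y [Z var]]] )] % [Y [Z var] % [Y [Z var]]]]]

3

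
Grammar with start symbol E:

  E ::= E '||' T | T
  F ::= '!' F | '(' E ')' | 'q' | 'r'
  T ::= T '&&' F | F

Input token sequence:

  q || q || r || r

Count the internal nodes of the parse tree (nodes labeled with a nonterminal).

12

[E [E [E [E [T [F q]]] || [T [F q]]] || [T [F r]]] || [T [F r]]]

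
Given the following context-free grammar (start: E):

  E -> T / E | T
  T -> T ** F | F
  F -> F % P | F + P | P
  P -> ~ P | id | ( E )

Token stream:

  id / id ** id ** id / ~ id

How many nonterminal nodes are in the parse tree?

19

[E [T [F [P id]]] / [E [T [T [T [F [P id]]] ** [F [P id]]] ** [F [P id]]] / [E [T [F [P ~ [P id]]]]]]]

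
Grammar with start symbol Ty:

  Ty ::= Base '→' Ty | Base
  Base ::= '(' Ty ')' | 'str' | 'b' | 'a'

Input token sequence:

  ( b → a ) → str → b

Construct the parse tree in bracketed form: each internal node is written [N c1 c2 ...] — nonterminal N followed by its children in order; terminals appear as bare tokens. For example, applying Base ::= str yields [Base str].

Ty
Base → Ty
( Ty ) → Ty
( Base → Ty ) → Ty
( b → Ty ) → Ty
( b → Base ) → Ty
( b → a ) → Ty
( b → a ) → Base → Ty
( b → a ) → str → Ty
( b → a ) → str → Base
( b → a ) → str → b

[Ty [Base ( [Ty [Base b] → [Ty [Base a]]] )] → [Ty [Base str] → [Ty [Base b]]]]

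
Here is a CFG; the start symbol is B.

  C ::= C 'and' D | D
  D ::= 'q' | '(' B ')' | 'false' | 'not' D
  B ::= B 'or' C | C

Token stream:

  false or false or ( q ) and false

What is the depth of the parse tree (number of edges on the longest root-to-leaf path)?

7

[B [B [B [C [D false]]] or [C [D false]]] or [C [C [D ( [B [C [D q]]] )]] and [D false]]]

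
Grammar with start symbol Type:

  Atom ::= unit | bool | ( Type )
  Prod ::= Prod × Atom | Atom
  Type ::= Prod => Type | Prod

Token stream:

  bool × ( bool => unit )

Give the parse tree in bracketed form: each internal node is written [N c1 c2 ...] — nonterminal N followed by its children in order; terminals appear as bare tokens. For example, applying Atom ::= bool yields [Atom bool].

Type
Prod
Prod × Atom
Atom × Atom
bool × Atom
bool × ( Type )
bool × ( Prod => Type )
bool × ( Atom => Type )
bool × ( bool => Type )
bool × ( bool => Prod )
bool × ( bool => Atom )
bool × ( bool => unit )

[Type [Prod [Prod [Atom bool]] × [Atom ( [Type [Prod [Atom bool]] => [Type [Prod [Atom unit]]]] )]]]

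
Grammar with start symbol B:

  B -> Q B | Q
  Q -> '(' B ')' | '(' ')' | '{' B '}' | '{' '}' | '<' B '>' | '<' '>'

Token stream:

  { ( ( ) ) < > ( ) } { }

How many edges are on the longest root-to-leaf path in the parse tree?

6

[B [Q { [B [Q ( [B [Q ( )]] )] [B [Q < >] [B [Q ( )]]]] }] [B [Q { }]]]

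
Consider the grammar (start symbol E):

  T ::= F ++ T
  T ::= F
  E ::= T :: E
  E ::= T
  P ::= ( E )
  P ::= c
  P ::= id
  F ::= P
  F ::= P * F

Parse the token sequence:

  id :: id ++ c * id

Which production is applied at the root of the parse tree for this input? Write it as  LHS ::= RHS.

[E [T [F [P id]]] :: [E [T [F [P id]] ++ [T [F [P c] * [F [P id]]]]]]]

E ::= T :: E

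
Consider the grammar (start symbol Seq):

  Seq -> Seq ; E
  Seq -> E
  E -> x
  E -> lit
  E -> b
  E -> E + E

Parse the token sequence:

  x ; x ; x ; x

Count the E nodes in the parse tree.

4

[Seq [Seq [Seq [Seq [E x]] ; [E x]] ; [E x]] ; [E x]]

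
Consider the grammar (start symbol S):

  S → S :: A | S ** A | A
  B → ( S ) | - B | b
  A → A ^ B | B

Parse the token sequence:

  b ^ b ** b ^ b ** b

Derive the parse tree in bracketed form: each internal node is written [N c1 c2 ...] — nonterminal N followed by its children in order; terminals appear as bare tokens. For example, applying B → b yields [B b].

S
S ** A
S ** A ** A
A ** A ** A
A ^ B ** A ** A
B ^ B ** A ** A
b ^ B ** A ** A
b ^ b ** A ** A
b ^ b ** A ^ B ** A
b ^ b ** B ^ B ** A
b ^ b ** b ^ B ** A
b ^ b ** b ^ b ** A
b ^ b ** b ^ b ** B
b ^ b ** b ^ b ** b

[S [S [S [A [A [B b]] ^ [B b]]] ** [A [A [B b]] ^ [B b]]] ** [A [B b]]]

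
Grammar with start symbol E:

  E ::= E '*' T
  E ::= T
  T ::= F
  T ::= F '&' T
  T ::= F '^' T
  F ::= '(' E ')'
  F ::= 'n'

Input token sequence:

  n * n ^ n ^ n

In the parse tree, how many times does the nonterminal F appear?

[E [E [T [F n]]] * [T [F n] ^ [T [F n] ^ [T [F n]]]]]

4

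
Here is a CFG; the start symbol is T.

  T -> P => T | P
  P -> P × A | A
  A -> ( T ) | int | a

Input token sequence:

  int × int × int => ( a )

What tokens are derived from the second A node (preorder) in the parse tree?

int

[T [P [P [P [A int]] × [A int]] × [A int]] => [T [P [A ( [T [P [A a]]] )]]]]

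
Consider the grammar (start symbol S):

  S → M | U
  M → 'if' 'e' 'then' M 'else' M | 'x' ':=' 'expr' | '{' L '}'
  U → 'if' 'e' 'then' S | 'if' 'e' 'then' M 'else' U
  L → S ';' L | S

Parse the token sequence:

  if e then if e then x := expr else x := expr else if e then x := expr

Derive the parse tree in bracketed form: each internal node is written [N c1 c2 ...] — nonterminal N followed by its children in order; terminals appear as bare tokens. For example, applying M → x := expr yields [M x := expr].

S
U
if e then M else U
if e then if e then M else M else U
if e then if e then x := expr else M else U
if e then if e then x := expr else x := expr else U
if e then if e then x := expr else x := expr else if e then S
if e then if e then x := expr else x := expr else if e then M
if e then if e then x := expr else x := expr else if e then x := expr

[S [U if e then [M if e then [M x := expr] else [M x := expr]] else [U if e then [S [M x := expr]]]]]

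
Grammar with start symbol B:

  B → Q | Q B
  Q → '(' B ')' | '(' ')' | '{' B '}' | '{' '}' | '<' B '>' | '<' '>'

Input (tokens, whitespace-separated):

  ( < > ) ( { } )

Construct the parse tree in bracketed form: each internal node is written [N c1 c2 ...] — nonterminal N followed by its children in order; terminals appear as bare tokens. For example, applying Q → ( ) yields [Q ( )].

B
Q B
( B ) B
( Q ) B
( < > ) B
( < > ) Q
( < > ) ( B )
( < > ) ( Q )
( < > ) ( { } )

[B [Q ( [B [Q < >]] )] [B [Q ( [B [Q { }]] )]]]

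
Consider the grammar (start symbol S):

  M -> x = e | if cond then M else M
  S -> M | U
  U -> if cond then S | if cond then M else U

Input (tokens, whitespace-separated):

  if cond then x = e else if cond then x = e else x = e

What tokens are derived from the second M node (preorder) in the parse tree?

[S [M if cond then [M x = e] else [M if cond then [M x = e] else [M x = e]]]]

x = e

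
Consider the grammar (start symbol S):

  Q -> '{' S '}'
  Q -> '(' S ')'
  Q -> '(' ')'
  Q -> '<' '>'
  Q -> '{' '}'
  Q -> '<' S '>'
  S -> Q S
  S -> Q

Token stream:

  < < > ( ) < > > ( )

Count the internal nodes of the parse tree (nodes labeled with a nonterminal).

10

[S [Q < [S [Q < >] [S [Q ( )] [S [Q < >]]]] >] [S [Q ( )]]]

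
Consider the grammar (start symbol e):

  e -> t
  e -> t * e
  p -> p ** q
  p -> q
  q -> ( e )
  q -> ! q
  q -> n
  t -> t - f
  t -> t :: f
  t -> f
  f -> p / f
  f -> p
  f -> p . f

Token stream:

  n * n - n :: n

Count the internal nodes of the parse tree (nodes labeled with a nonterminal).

18

[e [t [f [p [q n]]]] * [e [t [t [t [f [p [q n]]]] - [f [p [q n]]]] :: [f [p [q n]]]]]]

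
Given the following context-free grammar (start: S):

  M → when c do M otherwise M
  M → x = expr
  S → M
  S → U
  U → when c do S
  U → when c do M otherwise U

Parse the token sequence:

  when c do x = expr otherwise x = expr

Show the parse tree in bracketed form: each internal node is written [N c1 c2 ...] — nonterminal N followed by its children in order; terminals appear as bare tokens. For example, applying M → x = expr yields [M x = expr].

S
M
when c do M otherwise M
when c do x = expr otherwise M
when c do x = expr otherwise x = expr

[S [M when c do [M x = expr] otherwise [M x = expr]]]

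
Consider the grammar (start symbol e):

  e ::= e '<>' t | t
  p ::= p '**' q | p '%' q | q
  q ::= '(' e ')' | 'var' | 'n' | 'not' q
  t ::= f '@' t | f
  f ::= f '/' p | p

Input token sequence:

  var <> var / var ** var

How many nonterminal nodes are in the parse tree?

15

[e [e [t [f [p [q var]]]]] <> [t [f [f [p [q var]]] / [p [p [q var]] ** [q var]]]]]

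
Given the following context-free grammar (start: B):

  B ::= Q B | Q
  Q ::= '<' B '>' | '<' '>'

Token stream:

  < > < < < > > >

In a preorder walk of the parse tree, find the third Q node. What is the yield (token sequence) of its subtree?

[B [Q < >] [B [Q < [B [Q < [B [Q < >]] >]] >]]]

< < > >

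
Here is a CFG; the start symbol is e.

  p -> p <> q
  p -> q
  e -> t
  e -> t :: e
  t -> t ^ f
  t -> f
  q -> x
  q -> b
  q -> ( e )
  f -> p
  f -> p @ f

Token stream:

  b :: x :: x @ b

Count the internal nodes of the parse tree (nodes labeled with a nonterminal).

[e [t [f [p [q b]]]] :: [e [t [f [p [q x]]]] :: [e [t [f [p [q x]] @ [f [p [q b]]]]]]]]

18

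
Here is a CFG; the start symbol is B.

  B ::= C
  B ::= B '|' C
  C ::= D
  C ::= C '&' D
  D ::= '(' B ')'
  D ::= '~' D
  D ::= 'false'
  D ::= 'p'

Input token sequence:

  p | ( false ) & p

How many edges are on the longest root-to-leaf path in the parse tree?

7

[B [B [C [D p]]] | [C [C [D ( [B [C [D false]]] )]] & [D p]]]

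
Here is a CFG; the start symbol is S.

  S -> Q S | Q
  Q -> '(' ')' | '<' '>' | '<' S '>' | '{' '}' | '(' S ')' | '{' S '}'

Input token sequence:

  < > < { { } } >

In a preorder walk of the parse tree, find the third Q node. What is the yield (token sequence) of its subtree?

{ { } }

[S [Q < >] [S [Q < [S [Q { [S [Q { }]] }]] >]]]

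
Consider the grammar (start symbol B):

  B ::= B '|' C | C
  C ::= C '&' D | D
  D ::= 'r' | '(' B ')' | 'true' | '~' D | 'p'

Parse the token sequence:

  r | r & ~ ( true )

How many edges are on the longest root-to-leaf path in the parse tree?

7

[B [B [C [D r]]] | [C [C [D r]] & [D ~ [D ( [B [C [D true]]] )]]]]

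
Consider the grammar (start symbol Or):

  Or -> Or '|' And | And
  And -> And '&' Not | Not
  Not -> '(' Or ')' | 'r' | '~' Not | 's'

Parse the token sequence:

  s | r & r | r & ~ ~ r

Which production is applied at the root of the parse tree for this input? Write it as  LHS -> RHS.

[Or [Or [Or [And [Not s]]] | [And [And [Not r]] & [Not r]]] | [And [And [Not r]] & [Not ~ [Not ~ [Not r]]]]]

Or -> Or '|' And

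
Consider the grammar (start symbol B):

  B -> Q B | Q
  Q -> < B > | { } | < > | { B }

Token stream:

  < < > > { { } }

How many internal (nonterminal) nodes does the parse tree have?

8

[B [Q < [B [Q < >]] >] [B [Q { [B [Q { }]] }]]]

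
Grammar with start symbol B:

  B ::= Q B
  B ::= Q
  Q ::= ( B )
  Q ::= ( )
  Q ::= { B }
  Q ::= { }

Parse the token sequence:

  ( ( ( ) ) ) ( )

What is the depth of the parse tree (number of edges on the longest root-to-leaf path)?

6

[B [Q ( [B [Q ( [B [Q ( )]] )]] )] [B [Q ( )]]]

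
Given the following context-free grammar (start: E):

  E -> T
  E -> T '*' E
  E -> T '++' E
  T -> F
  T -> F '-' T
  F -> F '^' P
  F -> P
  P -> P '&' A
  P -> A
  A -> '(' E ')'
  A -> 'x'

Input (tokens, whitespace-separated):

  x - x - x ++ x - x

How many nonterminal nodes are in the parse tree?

22

[E [T [F [P [A x]]] - [T [F [P [A x]]] - [T [F [P [A x]]]]]] ++ [E [T [F [P [A x]]] - [T [F [P [A x]]]]]]]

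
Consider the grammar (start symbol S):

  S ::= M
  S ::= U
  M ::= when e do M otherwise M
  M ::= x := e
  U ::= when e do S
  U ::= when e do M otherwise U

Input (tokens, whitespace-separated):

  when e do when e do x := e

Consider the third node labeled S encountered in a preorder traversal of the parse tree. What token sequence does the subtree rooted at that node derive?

x := e

[S [U when e do [S [U when e do [S [M x := e]]]]]]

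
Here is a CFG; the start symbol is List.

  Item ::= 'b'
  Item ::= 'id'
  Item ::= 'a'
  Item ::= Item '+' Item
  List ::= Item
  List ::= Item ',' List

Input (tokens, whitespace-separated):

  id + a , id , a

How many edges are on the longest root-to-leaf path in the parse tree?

[List [Item [Item id] + [Item a]] , [List [Item id] , [List [Item a]]]]

4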